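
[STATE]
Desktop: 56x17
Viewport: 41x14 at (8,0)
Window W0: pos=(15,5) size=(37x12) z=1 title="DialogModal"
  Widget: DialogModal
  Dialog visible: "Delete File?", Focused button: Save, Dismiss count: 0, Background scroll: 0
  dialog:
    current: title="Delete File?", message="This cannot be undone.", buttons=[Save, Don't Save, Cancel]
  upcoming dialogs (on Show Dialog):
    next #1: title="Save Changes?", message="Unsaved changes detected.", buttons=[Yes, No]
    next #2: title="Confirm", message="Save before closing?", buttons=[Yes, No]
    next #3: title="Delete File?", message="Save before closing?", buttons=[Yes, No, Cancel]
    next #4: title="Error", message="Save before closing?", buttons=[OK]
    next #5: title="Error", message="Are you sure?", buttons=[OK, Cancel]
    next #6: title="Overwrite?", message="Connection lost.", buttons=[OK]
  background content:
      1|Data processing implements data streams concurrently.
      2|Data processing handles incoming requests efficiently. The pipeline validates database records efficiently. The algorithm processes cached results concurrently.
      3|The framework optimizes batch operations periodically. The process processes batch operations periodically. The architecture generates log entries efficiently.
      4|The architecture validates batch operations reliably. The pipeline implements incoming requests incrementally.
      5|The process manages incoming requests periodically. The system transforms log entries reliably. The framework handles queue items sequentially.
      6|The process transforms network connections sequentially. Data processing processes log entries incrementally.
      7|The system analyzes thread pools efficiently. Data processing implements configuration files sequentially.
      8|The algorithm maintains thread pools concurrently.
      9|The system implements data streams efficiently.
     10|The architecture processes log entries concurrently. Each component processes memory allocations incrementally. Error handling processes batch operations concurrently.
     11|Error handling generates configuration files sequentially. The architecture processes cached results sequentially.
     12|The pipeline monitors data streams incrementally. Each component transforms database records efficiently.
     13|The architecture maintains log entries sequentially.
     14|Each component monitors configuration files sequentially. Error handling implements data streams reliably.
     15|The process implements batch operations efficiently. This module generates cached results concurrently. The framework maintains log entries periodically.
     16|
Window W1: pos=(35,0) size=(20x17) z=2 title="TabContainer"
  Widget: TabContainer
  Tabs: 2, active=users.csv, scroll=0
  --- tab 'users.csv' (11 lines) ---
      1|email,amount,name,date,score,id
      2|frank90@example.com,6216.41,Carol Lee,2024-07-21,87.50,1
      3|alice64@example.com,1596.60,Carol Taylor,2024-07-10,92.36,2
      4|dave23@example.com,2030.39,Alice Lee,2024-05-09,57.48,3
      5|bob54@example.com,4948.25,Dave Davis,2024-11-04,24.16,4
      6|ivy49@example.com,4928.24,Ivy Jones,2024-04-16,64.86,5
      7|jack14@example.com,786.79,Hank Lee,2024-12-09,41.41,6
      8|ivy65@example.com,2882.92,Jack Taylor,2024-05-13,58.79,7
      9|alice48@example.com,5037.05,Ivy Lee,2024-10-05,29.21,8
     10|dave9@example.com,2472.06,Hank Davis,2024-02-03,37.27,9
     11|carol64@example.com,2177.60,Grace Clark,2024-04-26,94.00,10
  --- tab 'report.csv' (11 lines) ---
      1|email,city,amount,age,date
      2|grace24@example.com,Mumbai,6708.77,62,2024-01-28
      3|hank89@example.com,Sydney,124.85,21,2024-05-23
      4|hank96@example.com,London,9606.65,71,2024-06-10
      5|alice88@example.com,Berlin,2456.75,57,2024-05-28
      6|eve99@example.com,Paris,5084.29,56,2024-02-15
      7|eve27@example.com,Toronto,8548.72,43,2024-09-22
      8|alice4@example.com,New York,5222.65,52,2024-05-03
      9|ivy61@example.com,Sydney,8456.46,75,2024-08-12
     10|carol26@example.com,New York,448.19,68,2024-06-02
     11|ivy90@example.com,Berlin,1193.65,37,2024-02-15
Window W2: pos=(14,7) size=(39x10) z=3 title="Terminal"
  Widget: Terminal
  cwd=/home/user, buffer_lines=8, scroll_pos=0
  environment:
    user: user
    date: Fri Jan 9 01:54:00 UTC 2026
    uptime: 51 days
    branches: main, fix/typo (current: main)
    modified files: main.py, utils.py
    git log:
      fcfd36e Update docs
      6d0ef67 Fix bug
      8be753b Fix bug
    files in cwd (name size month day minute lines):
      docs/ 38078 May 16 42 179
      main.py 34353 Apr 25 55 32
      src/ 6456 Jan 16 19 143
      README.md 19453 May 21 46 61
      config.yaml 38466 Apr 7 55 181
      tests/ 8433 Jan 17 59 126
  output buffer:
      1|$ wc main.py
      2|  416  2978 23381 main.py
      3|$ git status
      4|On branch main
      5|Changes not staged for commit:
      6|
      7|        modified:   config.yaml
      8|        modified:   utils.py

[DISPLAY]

                           ┏━━━━━━━━━━━━━
                           ┃ TabContainer
                           ┠─────────────
                           ┃[users.csv]│ 
                           ┃─────────────
       ┏━━━━━━━━━━━━━━━━━━━┃email,amount,
       ┃ DialogModal       ┃frank90@examp
      ┏━━━━━━━━━━━━━━━━━━━━━━━━━━━━━━━━━━
      ┃ Terminal                         
      ┠──────────────────────────────────
      ┃$ wc main.py                      
      ┃  416  2978 23381 main.py         
      ┃$ git status                      
      ┃On branch main                    


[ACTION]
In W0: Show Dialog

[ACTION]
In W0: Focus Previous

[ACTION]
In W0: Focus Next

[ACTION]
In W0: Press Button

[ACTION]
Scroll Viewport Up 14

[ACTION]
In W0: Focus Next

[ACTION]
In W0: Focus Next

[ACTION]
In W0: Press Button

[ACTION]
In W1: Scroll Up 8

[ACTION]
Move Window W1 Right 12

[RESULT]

                            ┏━━━━━━━━━━━━
                            ┃ TabContaine
                            ┠────────────
                            ┃[users.csv]│
                            ┃────────────
       ┏━━━━━━━━━━━━━━━━━━━━┃email,amount
       ┃ DialogModal        ┃frank90@exam
      ┏━━━━━━━━━━━━━━━━━━━━━━━━━━━━━━━━━━
      ┃ Terminal                         
      ┠──────────────────────────────────
      ┃$ wc main.py                      
      ┃  416  2978 23381 main.py         
      ┃$ git status                      
      ┃On branch main                    


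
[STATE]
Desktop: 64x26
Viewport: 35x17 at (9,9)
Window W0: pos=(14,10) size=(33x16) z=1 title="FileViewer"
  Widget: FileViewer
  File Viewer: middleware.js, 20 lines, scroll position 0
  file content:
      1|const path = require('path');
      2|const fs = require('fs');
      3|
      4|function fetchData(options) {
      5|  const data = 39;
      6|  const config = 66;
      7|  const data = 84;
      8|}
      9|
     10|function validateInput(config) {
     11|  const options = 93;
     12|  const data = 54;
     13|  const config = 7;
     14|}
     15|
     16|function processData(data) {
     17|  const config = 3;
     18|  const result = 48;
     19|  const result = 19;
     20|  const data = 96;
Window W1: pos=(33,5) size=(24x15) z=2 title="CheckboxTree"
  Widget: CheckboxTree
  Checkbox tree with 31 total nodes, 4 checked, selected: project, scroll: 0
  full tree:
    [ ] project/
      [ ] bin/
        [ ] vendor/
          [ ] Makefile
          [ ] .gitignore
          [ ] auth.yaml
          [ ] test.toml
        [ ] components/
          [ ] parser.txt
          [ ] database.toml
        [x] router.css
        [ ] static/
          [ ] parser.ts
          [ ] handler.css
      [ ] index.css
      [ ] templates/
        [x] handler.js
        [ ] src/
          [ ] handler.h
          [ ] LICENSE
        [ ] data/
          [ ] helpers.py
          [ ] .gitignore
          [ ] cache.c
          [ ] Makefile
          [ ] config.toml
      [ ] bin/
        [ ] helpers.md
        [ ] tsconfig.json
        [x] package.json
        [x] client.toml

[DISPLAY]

                        ┃   [-] bin
     ┏━━━━━━━━━━━━━━━━━━┃     [ ] v
     ┃ FileViewer       ┃       [ ]
     ┠──────────────────┃       [ ]
     ┃const path = requi┃       [ ]
     ┃const fs = require┃       [ ]
     ┃                  ┃     [ ] c
     ┃function fetchData┃       [ ]
     ┃  const data = 39;┃       [ ]
     ┃  const config = 6┃     [x] r
     ┃  const data = 84;┗━━━━━━━━━━
     ┃}                            
     ┃                             
     ┃function validateInput(config
     ┃  const options = 93;        
     ┃  const data = 54;           
     ┗━━━━━━━━━━━━━━━━━━━━━━━━━━━━━


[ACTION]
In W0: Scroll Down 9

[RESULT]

                        ┃   [-] bin
     ┏━━━━━━━━━━━━━━━━━━┃     [ ] v
     ┃ FileViewer       ┃       [ ]
     ┠──────────────────┃       [ ]
     ┃                  ┃       [ ]
     ┃function validateI┃       [ ]
     ┃  const options = ┃     [ ] c
     ┃  const data = 54;┃       [ ]
     ┃  const config = 7┃       [ ]
     ┃}                 ┃     [x] r
     ┃                  ┗━━━━━━━━━━
     ┃function processData(data) { 
     ┃  const config = 3;          
     ┃  const result = 48;         
     ┃  const result = 19;         
     ┃  const data = 96;           
     ┗━━━━━━━━━━━━━━━━━━━━━━━━━━━━━


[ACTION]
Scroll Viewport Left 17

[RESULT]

                                 ┃ 
              ┏━━━━━━━━━━━━━━━━━━┃ 
              ┃ FileViewer       ┃ 
              ┠──────────────────┃ 
              ┃                  ┃ 
              ┃function validateI┃ 
              ┃  const options = ┃ 
              ┃  const data = 54;┃ 
              ┃  const config = 7┃ 
              ┃}                 ┃ 
              ┃                  ┗━
              ┃function processData
              ┃  const config = 3; 
              ┃  const result = 48;
              ┃  const result = 19;
              ┃  const data = 96;  
              ┗━━━━━━━━━━━━━━━━━━━━


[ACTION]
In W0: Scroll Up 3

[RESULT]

                                 ┃ 
              ┏━━━━━━━━━━━━━━━━━━┃ 
              ┃ FileViewer       ┃ 
              ┠──────────────────┃ 
              ┃  const config = 6┃ 
              ┃  const data = 84;┃ 
              ┃}                 ┃ 
              ┃                  ┃ 
              ┃function validateI┃ 
              ┃  const options = ┃ 
              ┃  const data = 54;┗━
              ┃  const config = 7; 
              ┃}                   
              ┃                    
              ┃function processData
              ┃  const config = 3; 
              ┗━━━━━━━━━━━━━━━━━━━━


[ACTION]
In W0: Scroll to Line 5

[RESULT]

                                 ┃ 
              ┏━━━━━━━━━━━━━━━━━━┃ 
              ┃ FileViewer       ┃ 
              ┠──────────────────┃ 
              ┃  const data = 39;┃ 
              ┃  const config = 6┃ 
              ┃  const data = 84;┃ 
              ┃}                 ┃ 
              ┃                  ┃ 
              ┃function validateI┃ 
              ┃  const options = ┗━
              ┃  const data = 54;  
              ┃  const config = 7; 
              ┃}                   
              ┃                    
              ┃function processData
              ┗━━━━━━━━━━━━━━━━━━━━


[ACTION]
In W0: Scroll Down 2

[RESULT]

                                 ┃ 
              ┏━━━━━━━━━━━━━━━━━━┃ 
              ┃ FileViewer       ┃ 
              ┠──────────────────┃ 
              ┃  const data = 84;┃ 
              ┃}                 ┃ 
              ┃                  ┃ 
              ┃function validateI┃ 
              ┃  const options = ┃ 
              ┃  const data = 54;┃ 
              ┃  const config = 7┗━
              ┃}                   
              ┃                    
              ┃function processData
              ┃  const config = 3; 
              ┃  const result = 48;
              ┗━━━━━━━━━━━━━━━━━━━━


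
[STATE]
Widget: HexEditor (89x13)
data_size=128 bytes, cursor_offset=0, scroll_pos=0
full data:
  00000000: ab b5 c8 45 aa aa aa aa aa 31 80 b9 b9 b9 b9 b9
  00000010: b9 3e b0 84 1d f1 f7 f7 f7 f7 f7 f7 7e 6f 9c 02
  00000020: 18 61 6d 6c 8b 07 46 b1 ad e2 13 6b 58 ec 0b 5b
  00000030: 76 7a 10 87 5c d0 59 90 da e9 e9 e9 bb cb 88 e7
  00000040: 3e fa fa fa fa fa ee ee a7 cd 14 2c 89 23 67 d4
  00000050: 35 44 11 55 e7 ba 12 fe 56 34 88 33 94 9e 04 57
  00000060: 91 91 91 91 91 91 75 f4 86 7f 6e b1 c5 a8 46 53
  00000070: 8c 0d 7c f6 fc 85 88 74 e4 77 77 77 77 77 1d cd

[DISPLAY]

00000000  AB b5 c8 45 aa aa aa aa  aa 31 80 b9 b9 b9 b9 b9  |...E.....1......|           
00000010  b9 3e b0 84 1d f1 f7 f7  f7 f7 f7 f7 7e 6f 9c 02  |.>..........~o..|           
00000020  18 61 6d 6c 8b 07 46 b1  ad e2 13 6b 58 ec 0b 5b  |.aml..F....kX..[|           
00000030  76 7a 10 87 5c d0 59 90  da e9 e9 e9 bb cb 88 e7  |vz..\.Y.........|           
00000040  3e fa fa fa fa fa ee ee  a7 cd 14 2c 89 23 67 d4  |>..........,.#g.|           
00000050  35 44 11 55 e7 ba 12 fe  56 34 88 33 94 9e 04 57  |5D.U....V4.3...W|           
00000060  91 91 91 91 91 91 75 f4  86 7f 6e b1 c5 a8 46 53  |......u...n...FS|           
00000070  8c 0d 7c f6 fc 85 88 74  e4 77 77 77 77 77 1d cd  |..|....t.wwwww..|           
                                                                                         
                                                                                         
                                                                                         
                                                                                         
                                                                                         


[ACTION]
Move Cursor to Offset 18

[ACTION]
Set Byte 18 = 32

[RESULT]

00000000  ab b5 c8 45 aa aa aa aa  aa 31 80 b9 b9 b9 b9 b9  |...E.....1......|           
00000010  b9 3e 32 84 1d f1 f7 f7  f7 f7 f7 f7 7e 6f 9c 02  |.>2.........~o..|           
00000020  18 61 6d 6c 8b 07 46 b1  ad e2 13 6b 58 ec 0b 5b  |.aml..F....kX..[|           
00000030  76 7a 10 87 5c d0 59 90  da e9 e9 e9 bb cb 88 e7  |vz..\.Y.........|           
00000040  3e fa fa fa fa fa ee ee  a7 cd 14 2c 89 23 67 d4  |>..........,.#g.|           
00000050  35 44 11 55 e7 ba 12 fe  56 34 88 33 94 9e 04 57  |5D.U....V4.3...W|           
00000060  91 91 91 91 91 91 75 f4  86 7f 6e b1 c5 a8 46 53  |......u...n...FS|           
00000070  8c 0d 7c f6 fc 85 88 74  e4 77 77 77 77 77 1d cd  |..|....t.wwwww..|           
                                                                                         
                                                                                         
                                                                                         
                                                                                         
                                                                                         


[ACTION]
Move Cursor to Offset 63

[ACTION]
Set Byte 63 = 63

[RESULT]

00000000  ab b5 c8 45 aa aa aa aa  aa 31 80 b9 b9 b9 b9 b9  |...E.....1......|           
00000010  b9 3e 32 84 1d f1 f7 f7  f7 f7 f7 f7 7e 6f 9c 02  |.>2.........~o..|           
00000020  18 61 6d 6c 8b 07 46 b1  ad e2 13 6b 58 ec 0b 5b  |.aml..F....kX..[|           
00000030  76 7a 10 87 5c d0 59 90  da e9 e9 e9 bb cb 88 63  |vz..\.Y........c|           
00000040  3e fa fa fa fa fa ee ee  a7 cd 14 2c 89 23 67 d4  |>..........,.#g.|           
00000050  35 44 11 55 e7 ba 12 fe  56 34 88 33 94 9e 04 57  |5D.U....V4.3...W|           
00000060  91 91 91 91 91 91 75 f4  86 7f 6e b1 c5 a8 46 53  |......u...n...FS|           
00000070  8c 0d 7c f6 fc 85 88 74  e4 77 77 77 77 77 1d cd  |..|....t.wwwww..|           
                                                                                         
                                                                                         
                                                                                         
                                                                                         
                                                                                         


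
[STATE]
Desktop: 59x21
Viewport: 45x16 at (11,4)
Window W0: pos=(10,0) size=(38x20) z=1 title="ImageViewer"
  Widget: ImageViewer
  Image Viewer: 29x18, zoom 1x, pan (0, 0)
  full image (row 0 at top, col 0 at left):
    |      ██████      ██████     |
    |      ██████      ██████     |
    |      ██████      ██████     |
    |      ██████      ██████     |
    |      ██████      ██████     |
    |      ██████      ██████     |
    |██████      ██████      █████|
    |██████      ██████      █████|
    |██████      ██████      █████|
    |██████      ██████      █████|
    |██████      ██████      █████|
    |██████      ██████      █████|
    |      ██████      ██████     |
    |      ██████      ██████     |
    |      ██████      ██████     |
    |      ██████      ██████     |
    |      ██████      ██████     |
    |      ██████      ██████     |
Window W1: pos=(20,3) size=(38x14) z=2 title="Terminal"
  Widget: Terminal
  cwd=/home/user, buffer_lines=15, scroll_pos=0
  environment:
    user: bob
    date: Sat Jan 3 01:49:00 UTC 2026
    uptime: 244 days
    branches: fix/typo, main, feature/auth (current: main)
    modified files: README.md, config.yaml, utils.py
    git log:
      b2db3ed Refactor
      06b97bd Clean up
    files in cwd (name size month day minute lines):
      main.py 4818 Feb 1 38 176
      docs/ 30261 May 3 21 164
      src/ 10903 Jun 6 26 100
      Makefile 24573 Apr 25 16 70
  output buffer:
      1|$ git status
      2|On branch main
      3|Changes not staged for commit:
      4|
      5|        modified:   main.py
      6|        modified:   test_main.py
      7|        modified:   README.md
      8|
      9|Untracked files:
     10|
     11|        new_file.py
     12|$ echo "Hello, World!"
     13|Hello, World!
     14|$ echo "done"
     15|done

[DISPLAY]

      ███┃ Terminal                          
      ███┠───────────────────────────────────
      ███┃$ git status                       
      ███┃On branch main                     
      ███┃Changes not staged for commit:     
██████   ┃                                   
██████   ┃        modified:   main.py        
██████   ┃        modified:   test_main.py   
██████   ┃        modified:   README.md      
██████   ┃                                   
██████   ┃Untracked files:                   
      ███┃                                   
      ███┗━━━━━━━━━━━━━━━━━━━━━━━━━━━━━━━━━━━
      ██████      ██████            ┃        
      ██████      ██████            ┃        
━━━━━━━━━━━━━━━━━━━━━━━━━━━━━━━━━━━━┛        


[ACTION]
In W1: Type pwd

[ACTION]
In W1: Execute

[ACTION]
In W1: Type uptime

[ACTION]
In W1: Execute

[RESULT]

      ███┃ Terminal                          
      ███┠───────────────────────────────────
      ███┃        new_file.py                
      ███┃$ echo "Hello, World!"             
      ███┃Hello, World!                      
██████   ┃$ echo "done"                      
██████   ┃done                               
██████   ┃$ pwd                              
██████   ┃/home/user                         
██████   ┃$ uptime                           
██████   ┃ 10:00  up 244 days                
      ███┃$ █                                
      ███┗━━━━━━━━━━━━━━━━━━━━━━━━━━━━━━━━━━━
      ██████      ██████            ┃        
      ██████      ██████            ┃        
━━━━━━━━━━━━━━━━━━━━━━━━━━━━━━━━━━━━┛        


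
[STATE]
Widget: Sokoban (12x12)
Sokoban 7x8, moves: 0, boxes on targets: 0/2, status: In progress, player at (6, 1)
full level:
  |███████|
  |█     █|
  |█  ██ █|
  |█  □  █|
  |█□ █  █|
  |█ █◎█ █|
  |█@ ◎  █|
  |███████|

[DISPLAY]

███████     
█     █     
█  ██ █     
█  □  █     
█□ █  █     
█ █◎█ █     
█@ ◎  █     
███████     
Moves: 0  0/
            
            
            


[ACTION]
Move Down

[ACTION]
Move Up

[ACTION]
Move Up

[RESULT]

███████     
█     █     
█  ██ █     
█□ □  █     
█@ █  █     
█ █◎█ █     
█  ◎  █     
███████     
Moves: 2  0/
            
            
            


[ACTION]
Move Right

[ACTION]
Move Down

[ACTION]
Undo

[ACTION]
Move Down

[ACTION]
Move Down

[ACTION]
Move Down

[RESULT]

███████     
█     █     
█  ██ █     
█□ □  █     
█  █  █     
█ █◎█ █     
█@ ◎  █     
███████     
Moves: 4  0/
            
            
            


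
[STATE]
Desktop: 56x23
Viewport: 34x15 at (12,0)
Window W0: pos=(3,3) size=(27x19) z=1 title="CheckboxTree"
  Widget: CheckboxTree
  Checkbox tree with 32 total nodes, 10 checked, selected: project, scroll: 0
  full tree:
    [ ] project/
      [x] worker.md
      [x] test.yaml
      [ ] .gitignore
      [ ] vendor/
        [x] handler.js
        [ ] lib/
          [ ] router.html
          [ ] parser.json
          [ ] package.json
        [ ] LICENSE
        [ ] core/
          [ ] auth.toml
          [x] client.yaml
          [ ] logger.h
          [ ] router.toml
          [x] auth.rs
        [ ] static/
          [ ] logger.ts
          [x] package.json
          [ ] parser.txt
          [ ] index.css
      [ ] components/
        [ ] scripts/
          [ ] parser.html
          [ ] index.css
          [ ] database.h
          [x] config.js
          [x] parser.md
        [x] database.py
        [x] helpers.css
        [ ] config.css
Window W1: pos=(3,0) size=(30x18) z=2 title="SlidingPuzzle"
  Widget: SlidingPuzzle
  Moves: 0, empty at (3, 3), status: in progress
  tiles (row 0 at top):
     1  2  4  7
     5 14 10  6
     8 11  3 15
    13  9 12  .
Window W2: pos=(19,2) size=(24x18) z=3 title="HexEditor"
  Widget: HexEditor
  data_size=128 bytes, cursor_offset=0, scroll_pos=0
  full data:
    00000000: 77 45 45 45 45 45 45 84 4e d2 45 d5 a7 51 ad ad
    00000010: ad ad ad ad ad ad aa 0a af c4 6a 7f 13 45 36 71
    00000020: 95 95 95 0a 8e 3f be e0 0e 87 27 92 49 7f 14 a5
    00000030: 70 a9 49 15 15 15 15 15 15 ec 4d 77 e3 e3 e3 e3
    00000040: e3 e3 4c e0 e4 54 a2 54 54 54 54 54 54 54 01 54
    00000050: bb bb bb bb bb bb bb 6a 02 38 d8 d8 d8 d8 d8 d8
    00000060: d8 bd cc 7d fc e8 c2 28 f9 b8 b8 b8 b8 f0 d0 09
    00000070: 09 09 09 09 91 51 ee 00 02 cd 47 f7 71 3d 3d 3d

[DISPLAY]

━━━━━━━━━━━━━━━━━━━━┓             
Puzzle              ┃             
───────┏━━━━━━━━━━━━━━━━━━━━━━┓   
──┬────┃ HexEditor            ┃   
2 │  4 ┠──────────────────────┨   
──┼────┃00000000  77 45 45 45 ┃   
4 │ 10 ┃00000010  ad ad ad ad ┃   
──┼────┃00000020  95 95 95 0a ┃   
1 │  3 ┃00000030  70 a9 49 15 ┃   
──┼────┃00000040  e3 e3 4c e0 ┃   
9 │ 12 ┃00000050  bb bb bb bb ┃   
──┴────┃00000060  d8 bd cc 7d ┃   
       ┃00000070  09 09 09 09 ┃   
       ┃                      ┃   
       ┃                      ┃   


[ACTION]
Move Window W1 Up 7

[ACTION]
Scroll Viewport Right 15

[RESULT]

━━━━━━━━━━┓                       
          ┃                       
━━━━━━━━━━━━━━━━━━━━┓             
exEditor            ┃             
────────────────────┨             
000000  77 45 45 45 ┃             
000010  ad ad ad ad ┃             
000020  95 95 95 0a ┃             
000030  70 a9 49 15 ┃             
000040  e3 e3 4c e0 ┃             
000050  bb bb bb bb ┃             
000060  d8 bd cc 7d ┃             
000070  09 09 09 09 ┃             
                    ┃             
                    ┃             


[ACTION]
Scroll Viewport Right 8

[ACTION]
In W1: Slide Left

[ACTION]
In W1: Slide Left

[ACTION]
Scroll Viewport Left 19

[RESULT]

┏━━━━━━━━━━━━━━━━━━━━━━━━━━━━┓    
┃ SlidingPuzzle              ┃    
┠───────────────┏━━━━━━━━━━━━━━━━━
┃┌────┬────┬────┃ HexEditor       
┃│  1 │  2 │  4 ┠─────────────────
┃├────┼────┼────┃00000000  77 45 4
┃│  5 │ 14 │ 10 ┃00000010  ad ad a
┃├────┼────┼────┃00000020  95 95 9
┃│  8 │ 11 │  3 ┃00000030  70 a9 4
┃├────┼────┼────┃00000040  e3 e3 4
┃│ 13 │  9 │ 12 ┃00000050  bb bb b
┃└────┴────┴────┃00000060  d8 bd c
┃Moves: 0       ┃00000070  09 09 0
┃               ┃                 
┃               ┃                 


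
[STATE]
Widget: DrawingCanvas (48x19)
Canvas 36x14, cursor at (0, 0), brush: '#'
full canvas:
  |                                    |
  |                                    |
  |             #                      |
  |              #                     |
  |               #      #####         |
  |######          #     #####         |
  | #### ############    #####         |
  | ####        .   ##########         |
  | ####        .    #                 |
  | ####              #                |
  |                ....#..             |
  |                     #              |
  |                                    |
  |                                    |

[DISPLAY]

+                                               
                                                
             #                                  
              #                                 
               #      #####                     
######          #     #####                     
 #### ############    #####                     
 ####        .   ##########                     
 ####        .    #                             
 ####              #                            
                ....#..                         
                     #                          
                                                
                                                
                                                
                                                
                                                
                                                
                                                


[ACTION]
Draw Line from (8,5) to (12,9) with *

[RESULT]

+                                               
                                                
             #                                  
              #                                 
               #      #####                     
######          #     #####                     
 #### ############    #####                     
 ####        .   ##########                     
 ####*       .    #                             
 #### *            #                            
       *        ....#..                         
        *            #                          
         *                                      
                                                
                                                
                                                
                                                
                                                
                                                


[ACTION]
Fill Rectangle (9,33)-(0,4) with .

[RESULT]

+   ..............................              
    ..............................              
    ..............................              
    ..............................              
    ..............................              
####..............................              
 ###..............................              
 ###..............................              
 ###..............................              
 ###..............................              
       *        ....#..                         
        *            #                          
         *                                      
                                                
                                                
                                                
                                                
                                                
                                                


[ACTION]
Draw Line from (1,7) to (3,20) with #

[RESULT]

+   ..............................              
    ...####.......................              
    .......######.................              
    .............####.............              
    ..............................              
####..............................              
 ###..............................              
 ###..............................              
 ###..............................              
 ###..............................              
       *        ....#..                         
        *            #                          
         *                                      
                                                
                                                
                                                
                                                
                                                
                                                


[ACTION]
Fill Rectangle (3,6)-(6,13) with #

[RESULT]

+   ..............................              
    ...####.......................              
    .......######.................              
    ..########...####.............              
    ..########....................              
####..########....................              
 ###..########....................              
 ###..............................              
 ###..............................              
 ###..............................              
       *        ....#..                         
        *            #                          
         *                                      
                                                
                                                
                                                
                                                
                                                
                                                


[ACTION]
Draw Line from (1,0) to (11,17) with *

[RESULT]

+   ..............................              
*   ...####.......................              
 ** .......######.................              
   **.########...####.............              
    .*########....................              
####..**######....................              
 ###..##**####....................              
 ###......**......................              
 ###........*.....................              
 ###.........**...................              
       *       **...#..                         
        *        *   #                          
         *                                      
                                                
                                                
                                                
                                                
                                                
                                                


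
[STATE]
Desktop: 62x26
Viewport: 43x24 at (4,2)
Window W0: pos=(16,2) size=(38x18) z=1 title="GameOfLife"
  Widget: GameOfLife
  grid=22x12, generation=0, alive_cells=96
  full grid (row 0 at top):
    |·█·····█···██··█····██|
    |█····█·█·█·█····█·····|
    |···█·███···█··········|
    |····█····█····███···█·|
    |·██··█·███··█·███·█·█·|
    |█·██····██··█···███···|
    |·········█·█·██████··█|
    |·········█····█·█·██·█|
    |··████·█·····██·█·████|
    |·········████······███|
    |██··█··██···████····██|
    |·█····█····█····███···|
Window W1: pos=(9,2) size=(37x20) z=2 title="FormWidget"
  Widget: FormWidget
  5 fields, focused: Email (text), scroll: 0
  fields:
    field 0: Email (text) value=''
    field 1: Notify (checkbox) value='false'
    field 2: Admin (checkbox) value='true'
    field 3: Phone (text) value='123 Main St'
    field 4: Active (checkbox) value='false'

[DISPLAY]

     ┏━━━━━━━━━━━━━━━━━━━━━━━━━━━━━━━━━━━┓━
     ┃ FormWidget                        ┃ 
     ┠───────────────────────────────────┨─
     ┃> Email:      [                   ]┃ 
     ┃  Notify:     [ ]                  ┃ 
     ┃  Admin:      [x]                  ┃ 
     ┃  Phone:      [123 Main St        ]┃ 
     ┃  Active:     [ ]                  ┃ 
     ┃                                   ┃ 
     ┃                                   ┃ 
     ┃                                   ┃ 
     ┃                                   ┃ 
     ┃                                   ┃ 
     ┃                                   ┃ 
     ┃                                   ┃ 
     ┃                                   ┃ 
     ┃                                   ┃ 
     ┃                                   ┃━
     ┃                                   ┃ 
     ┗━━━━━━━━━━━━━━━━━━━━━━━━━━━━━━━━━━━┛ 
                                           
                                           
                                           
                                           


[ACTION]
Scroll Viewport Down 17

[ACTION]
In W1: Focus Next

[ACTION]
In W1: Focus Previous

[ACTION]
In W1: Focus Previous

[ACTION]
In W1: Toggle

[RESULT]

     ┏━━━━━━━━━━━━━━━━━━━━━━━━━━━━━━━━━━━┓━
     ┃ FormWidget                        ┃ 
     ┠───────────────────────────────────┨─
     ┃  Email:      [                   ]┃ 
     ┃  Notify:     [ ]                  ┃ 
     ┃  Admin:      [x]                  ┃ 
     ┃  Phone:      [123 Main St        ]┃ 
     ┃> Active:     [x]                  ┃ 
     ┃                                   ┃ 
     ┃                                   ┃ 
     ┃                                   ┃ 
     ┃                                   ┃ 
     ┃                                   ┃ 
     ┃                                   ┃ 
     ┃                                   ┃ 
     ┃                                   ┃ 
     ┃                                   ┃ 
     ┃                                   ┃━
     ┃                                   ┃ 
     ┗━━━━━━━━━━━━━━━━━━━━━━━━━━━━━━━━━━━┛ 
                                           
                                           
                                           
                                           


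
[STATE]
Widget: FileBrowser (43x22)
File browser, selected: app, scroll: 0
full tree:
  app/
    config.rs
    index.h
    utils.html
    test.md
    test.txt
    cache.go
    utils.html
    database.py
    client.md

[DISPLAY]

> [-] app/                                 
    config.rs                              
    index.h                                
    utils.html                             
    test.md                                
    test.txt                               
    cache.go                               
    utils.html                             
    database.py                            
    client.md                              
                                           
                                           
                                           
                                           
                                           
                                           
                                           
                                           
                                           
                                           
                                           
                                           


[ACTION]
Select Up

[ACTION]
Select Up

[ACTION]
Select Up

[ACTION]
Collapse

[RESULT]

> [+] app/                                 
                                           
                                           
                                           
                                           
                                           
                                           
                                           
                                           
                                           
                                           
                                           
                                           
                                           
                                           
                                           
                                           
                                           
                                           
                                           
                                           
                                           
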